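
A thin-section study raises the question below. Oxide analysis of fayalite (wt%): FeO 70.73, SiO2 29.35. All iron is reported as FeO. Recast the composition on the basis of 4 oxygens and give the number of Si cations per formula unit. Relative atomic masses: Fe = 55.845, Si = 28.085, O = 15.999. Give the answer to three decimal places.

0.996 Si apfu

FeO (M=71.844): mol = 0.98449; Fe = 0.98449, O = 0.98449.
SiO2 (M=60.083): mol = 0.48849; Si = 0.48849, O = 0.97698.
ΣO = 1.96147; factor = 4/ΣO = 2.03929.
Si apfu = 0.48849 × 2.03929 = 0.996.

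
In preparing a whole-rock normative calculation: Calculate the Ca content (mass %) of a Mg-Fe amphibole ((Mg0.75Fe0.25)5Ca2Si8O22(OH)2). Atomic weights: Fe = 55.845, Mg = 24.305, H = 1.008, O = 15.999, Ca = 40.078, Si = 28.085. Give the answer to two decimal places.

9.41 mass %

M((Mg0.75Fe0.25)5Ca2Si8O22(OH)2) = 851.778 g/mol.
Ca contributes 2 × 40.078 = 80.156 g per mole.
80.156/851.778 = 0.0941 → 9.41%.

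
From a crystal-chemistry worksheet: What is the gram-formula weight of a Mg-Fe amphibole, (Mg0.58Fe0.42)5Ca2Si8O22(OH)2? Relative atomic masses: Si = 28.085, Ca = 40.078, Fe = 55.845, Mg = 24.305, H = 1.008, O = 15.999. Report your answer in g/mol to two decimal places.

878.59 g/mol

The formula mass is the sum 2.90×24.305 + 2.10×55.845 + 2×40.078 + 8×28.085 + 24×15.999 + 2×1.008.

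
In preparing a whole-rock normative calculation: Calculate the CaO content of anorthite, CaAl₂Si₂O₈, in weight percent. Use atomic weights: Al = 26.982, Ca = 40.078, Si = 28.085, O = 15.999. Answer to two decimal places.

20.16 wt%

M(CaAl₂Si₂O₈) = 278.204 g/mol; M(CaO) = 56.077 g/mol.
Moles CaO per formula unit = 1 Ca ÷ 1 = 1.0000.
CaO fraction = (1.0000 × 56.077) / 278.204 = 56.077/278.204 = 0.2016.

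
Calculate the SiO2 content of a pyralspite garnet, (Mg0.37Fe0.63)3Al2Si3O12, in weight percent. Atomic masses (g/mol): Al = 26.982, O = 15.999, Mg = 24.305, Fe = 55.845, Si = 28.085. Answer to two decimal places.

M((Mg0.37Fe0.63)3Al2Si3O12) = 462.733 g/mol; M(SiO2) = 60.083 g/mol.
Moles SiO2 per formula unit = 3 Si ÷ 1 = 3.0000.
SiO2 fraction = (3.0000 × 60.083) / 462.733 = 180.249/462.733 = 0.3895.

38.95 wt%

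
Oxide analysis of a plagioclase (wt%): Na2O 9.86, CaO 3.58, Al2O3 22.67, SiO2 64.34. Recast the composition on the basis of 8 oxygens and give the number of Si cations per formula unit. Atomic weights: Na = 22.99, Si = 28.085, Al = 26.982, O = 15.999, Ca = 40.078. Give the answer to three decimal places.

Na2O (M=61.979): mol = 0.15909; Na = 0.31818, O = 0.15909.
CaO (M=56.077): mol = 0.06384; Ca = 0.06384, O = 0.06384.
Al2O3 (M=101.961): mol = 0.22234; Al = 0.44468, O = 0.66702.
SiO2 (M=60.083): mol = 1.07085; Si = 1.07085, O = 2.14170.
ΣO = 3.03165; factor = 8/ΣO = 2.63883.
Si apfu = 1.07085 × 2.63883 = 2.826.

2.826 Si apfu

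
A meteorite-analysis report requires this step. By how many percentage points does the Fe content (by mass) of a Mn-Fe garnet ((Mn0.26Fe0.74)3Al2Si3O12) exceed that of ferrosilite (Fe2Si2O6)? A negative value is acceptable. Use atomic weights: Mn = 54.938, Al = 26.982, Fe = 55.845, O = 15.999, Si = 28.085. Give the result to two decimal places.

-17.39 percentage points

M((Mn0.26Fe0.74)3Al2Si3O12) = 497.035 g/mol, so wt% Fe = 123.976/497.035 × 100 = 24.94%.
M(Fe2Si2O6) = 263.854 g/mol, so wt% Fe = 111.690/263.854 × 100 = 42.33%.
24.94 − 42.33 = -17.39 pp.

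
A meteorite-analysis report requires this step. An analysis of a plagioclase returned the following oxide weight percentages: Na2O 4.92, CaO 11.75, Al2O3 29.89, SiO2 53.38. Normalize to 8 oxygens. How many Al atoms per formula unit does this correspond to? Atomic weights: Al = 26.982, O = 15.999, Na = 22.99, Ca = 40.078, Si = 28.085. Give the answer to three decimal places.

1.593 Al apfu

4.92 wt% Na2O ÷ 61.979 g/mol = 0.07938 mol, giving 0.15876 Na and 0.07938 O.
11.75 wt% CaO ÷ 56.077 g/mol = 0.20953 mol, giving 0.20953 Ca and 0.20953 O.
29.89 wt% Al2O3 ÷ 101.961 g/mol = 0.29315 mol, giving 0.58630 Al and 0.87945 O.
53.38 wt% SiO2 ÷ 60.083 g/mol = 0.88844 mol, giving 0.88844 Si and 1.77688 O.
Oxygen sums to 2.94524; scaling by 8/2.94524 = 2.71625 puts the formula on 8 O.
Al: 0.58630 × 2.71625 = 1.593 atoms per formula unit.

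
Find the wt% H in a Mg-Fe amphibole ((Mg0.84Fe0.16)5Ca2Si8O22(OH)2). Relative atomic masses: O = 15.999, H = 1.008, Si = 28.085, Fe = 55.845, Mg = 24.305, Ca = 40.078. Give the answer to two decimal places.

0.24 mass %

Molar mass of (Mg0.84Fe0.16)5Ca2Si8O22(OH)2: 4.20·24.305 + 0.80·55.845 + 2·40.078 + 8·28.085 + 24·15.999 + 2·1.008 = 837.585 g/mol.
Mass of H per formula unit: 2 × 1.008 = 2.016 g.
Weight fraction H = 2.016 / 837.585 = 0.0024.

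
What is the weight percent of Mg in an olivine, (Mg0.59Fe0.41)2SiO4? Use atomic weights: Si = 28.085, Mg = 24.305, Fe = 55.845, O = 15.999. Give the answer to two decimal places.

M((Mg0.59Fe0.41)2SiO4) = 166.554 g/mol.
Mg contributes 1.18 × 24.305 = 28.680 g per mole.
28.680/166.554 = 0.1722 → 17.22%.

17.22 weight percent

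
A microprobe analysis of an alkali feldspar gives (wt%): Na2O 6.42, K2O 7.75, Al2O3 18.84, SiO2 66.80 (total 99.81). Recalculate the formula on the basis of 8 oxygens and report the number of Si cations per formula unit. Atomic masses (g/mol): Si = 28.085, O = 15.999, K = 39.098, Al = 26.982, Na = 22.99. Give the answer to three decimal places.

Na2O (M=61.979): mol = 0.10358; Na = 0.20716, O = 0.10358.
K2O (M=94.195): mol = 0.08228; K = 0.16456, O = 0.08228.
Al2O3 (M=101.961): mol = 0.18478; Al = 0.36956, O = 0.55434.
SiO2 (M=60.083): mol = 1.11180; Si = 1.11180, O = 2.22360.
ΣO = 2.96380; factor = 8/ΣO = 2.69924.
Si apfu = 1.11180 × 2.69924 = 3.001.

3.001 Si apfu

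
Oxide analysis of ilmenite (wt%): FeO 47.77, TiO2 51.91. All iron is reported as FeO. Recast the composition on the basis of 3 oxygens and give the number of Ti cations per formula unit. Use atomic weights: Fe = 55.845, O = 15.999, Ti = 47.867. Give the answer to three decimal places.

0.992 Ti apfu

FeO: 47.77/71.844 = 0.66491 mol → 0.66491 mol Fe, 0.66491 mol O.
TiO2: 51.91/79.865 = 0.64997 mol → 0.64997 mol Ti, 1.29994 mol O.
Total oxygen = 1.96485 mol. Normalization factor = 3/1.96485 = 1.52683.
Ti per 3 O = 0.64997 × 1.52683 = 0.992.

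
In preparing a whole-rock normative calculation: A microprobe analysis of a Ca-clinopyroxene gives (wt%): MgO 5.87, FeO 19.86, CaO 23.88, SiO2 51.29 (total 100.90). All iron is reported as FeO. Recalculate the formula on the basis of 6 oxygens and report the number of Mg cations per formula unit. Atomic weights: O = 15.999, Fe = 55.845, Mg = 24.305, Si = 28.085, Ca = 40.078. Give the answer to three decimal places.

MgO (M=40.304): mol = 0.14564; Mg = 0.14564, O = 0.14564.
FeO (M=71.844): mol = 0.27643; Fe = 0.27643, O = 0.27643.
CaO (M=56.077): mol = 0.42584; Ca = 0.42584, O = 0.42584.
SiO2 (M=60.083): mol = 0.85365; Si = 0.85365, O = 1.70730.
ΣO = 2.55521; factor = 6/ΣO = 2.34814.
Mg apfu = 0.14564 × 2.34814 = 0.342.

0.342 Mg apfu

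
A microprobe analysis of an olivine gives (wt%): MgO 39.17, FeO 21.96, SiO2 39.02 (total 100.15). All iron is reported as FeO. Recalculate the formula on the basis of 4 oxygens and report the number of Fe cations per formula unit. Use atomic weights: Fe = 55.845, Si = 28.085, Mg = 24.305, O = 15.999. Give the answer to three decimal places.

0.475 Fe apfu

39.17 wt% MgO ÷ 40.304 g/mol = 0.97186 mol, giving 0.97186 Mg and 0.97186 O.
21.96 wt% FeO ÷ 71.844 g/mol = 0.30566 mol, giving 0.30566 Fe and 0.30566 O.
39.02 wt% SiO2 ÷ 60.083 g/mol = 0.64943 mol, giving 0.64943 Si and 1.29886 O.
Oxygen sums to 2.57638; scaling by 4/2.57638 = 1.55257 puts the formula on 4 O.
Fe: 0.30566 × 1.55257 = 0.475 atoms per formula unit.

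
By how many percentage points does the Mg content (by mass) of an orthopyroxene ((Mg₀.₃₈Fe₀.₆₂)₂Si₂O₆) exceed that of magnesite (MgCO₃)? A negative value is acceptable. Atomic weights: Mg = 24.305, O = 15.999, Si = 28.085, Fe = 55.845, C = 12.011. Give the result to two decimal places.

-21.13 percentage points

First mineral: 18.472 g Mg in 239.884 g formula = 7.70 wt% Mg.
Second mineral: 24.305 g Mg in 84.313 g formula = 28.83 wt% Mg.
7.70% − 28.83% gives a difference of -21.13 percentage points.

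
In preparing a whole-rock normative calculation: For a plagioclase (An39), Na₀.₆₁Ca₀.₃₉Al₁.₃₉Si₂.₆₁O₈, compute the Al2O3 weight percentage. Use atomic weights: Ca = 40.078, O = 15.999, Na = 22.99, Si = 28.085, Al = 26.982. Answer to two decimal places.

M(Na₀.₆₁Ca₀.₃₉Al₁.₃₉Si₂.₆₁O₈) = 268.453 g/mol; M(Al2O3) = 101.961 g/mol.
Moles Al2O3 per formula unit = 1.39 Al ÷ 2 = 0.6950.
Al2O3 fraction = (0.6950 × 101.961) / 268.453 = 70.863/268.453 = 0.2640.

26.40 wt%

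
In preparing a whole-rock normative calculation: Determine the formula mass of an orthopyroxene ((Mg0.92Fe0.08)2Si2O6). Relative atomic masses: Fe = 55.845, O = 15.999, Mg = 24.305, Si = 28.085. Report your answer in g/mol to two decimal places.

Mg: 1.84 × 24.305 = 44.7212
Fe: 0.16 × 55.845 = 8.9352
Si: 2 × 28.085 = 56.1700
O: 6 × 15.999 = 95.9940
Summing the contributions gives the formula mass.

205.82 g/mol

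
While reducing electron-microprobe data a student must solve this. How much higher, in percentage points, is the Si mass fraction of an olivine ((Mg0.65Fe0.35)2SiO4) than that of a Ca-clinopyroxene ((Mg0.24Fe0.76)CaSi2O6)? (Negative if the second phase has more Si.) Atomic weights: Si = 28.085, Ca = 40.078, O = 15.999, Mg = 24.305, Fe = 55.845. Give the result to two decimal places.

Si in (Mg0.65Fe0.35)2SiO4: molar mass 162.769 g/mol; 1×28.085 = 28.085 g → 17.25 wt%.
Si in (Mg0.24Fe0.76)CaSi2O6: molar mass 240.517 g/mol; 2×28.085 = 56.170 g → 23.35 wt%.
Difference = 17.25 − 23.35 = -6.10 percentage points.

-6.10 percentage points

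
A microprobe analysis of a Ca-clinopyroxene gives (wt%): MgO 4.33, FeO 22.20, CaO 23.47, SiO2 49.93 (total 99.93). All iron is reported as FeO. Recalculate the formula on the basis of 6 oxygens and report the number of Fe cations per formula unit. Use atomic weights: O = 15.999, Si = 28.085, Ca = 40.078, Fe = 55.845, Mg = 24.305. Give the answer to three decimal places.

0.742 Fe apfu

MgO: 4.33/40.304 = 0.10743 mol → 0.10743 mol Mg, 0.10743 mol O.
FeO: 22.20/71.844 = 0.30900 mol → 0.30900 mol Fe, 0.30900 mol O.
CaO: 23.47/56.077 = 0.41853 mol → 0.41853 mol Ca, 0.41853 mol O.
SiO2: 49.93/60.083 = 0.83102 mol → 0.83102 mol Si, 1.66204 mol O.
Total oxygen = 2.49700 mol. Normalization factor = 6/2.49700 = 2.40288.
Fe per 6 O = 0.30900 × 2.40288 = 0.742.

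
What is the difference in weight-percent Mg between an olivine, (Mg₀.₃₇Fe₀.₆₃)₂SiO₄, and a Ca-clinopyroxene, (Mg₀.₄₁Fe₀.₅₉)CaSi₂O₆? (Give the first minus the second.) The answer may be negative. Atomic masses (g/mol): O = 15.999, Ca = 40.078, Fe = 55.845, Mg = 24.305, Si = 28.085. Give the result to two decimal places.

5.73 percentage points

First mineral: 17.986 g Mg in 180.431 g formula = 9.97 wt% Mg.
Second mineral: 9.965 g Mg in 235.156 g formula = 4.24 wt% Mg.
9.97% − 4.24% gives a difference of 5.73 percentage points.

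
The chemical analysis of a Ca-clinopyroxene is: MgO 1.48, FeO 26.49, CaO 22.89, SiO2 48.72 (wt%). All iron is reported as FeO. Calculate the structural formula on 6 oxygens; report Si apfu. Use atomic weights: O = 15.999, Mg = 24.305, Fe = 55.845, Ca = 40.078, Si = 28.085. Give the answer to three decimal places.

1.998 Si apfu

MgO: 1.48/40.304 = 0.03672 mol → 0.03672 mol Mg, 0.03672 mol O.
FeO: 26.49/71.844 = 0.36872 mol → 0.36872 mol Fe, 0.36872 mol O.
CaO: 22.89/56.077 = 0.40819 mol → 0.40819 mol Ca, 0.40819 mol O.
SiO2: 48.72/60.083 = 0.81088 mol → 0.81088 mol Si, 1.62176 mol O.
Total oxygen = 2.43539 mol. Normalization factor = 6/2.43539 = 2.46367.
Si per 6 O = 0.81088 × 2.46367 = 1.998.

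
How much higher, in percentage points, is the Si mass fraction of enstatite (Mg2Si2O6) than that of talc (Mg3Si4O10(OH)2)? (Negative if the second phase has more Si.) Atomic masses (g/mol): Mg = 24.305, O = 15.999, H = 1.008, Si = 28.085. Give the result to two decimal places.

First mineral: 56.170 g Si in 200.774 g formula = 27.98 wt% Si.
Second mineral: 112.340 g Si in 379.259 g formula = 29.62 wt% Si.
27.98% − 29.62% gives a difference of -1.64 percentage points.

-1.64 percentage points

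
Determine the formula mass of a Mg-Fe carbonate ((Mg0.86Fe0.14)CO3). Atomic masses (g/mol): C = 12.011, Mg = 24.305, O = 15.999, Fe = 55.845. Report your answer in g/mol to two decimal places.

88.73 g/mol

M = 0.86*24.305 + 0.14*55.845 + 1*12.011 + 3*15.999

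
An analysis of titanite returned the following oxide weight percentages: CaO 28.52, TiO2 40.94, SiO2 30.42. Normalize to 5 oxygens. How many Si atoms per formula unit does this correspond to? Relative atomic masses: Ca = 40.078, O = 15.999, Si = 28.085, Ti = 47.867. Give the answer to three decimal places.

0.994 Si apfu

CaO: 28.52/56.077 = 0.50859 mol → 0.50859 mol Ca, 0.50859 mol O.
TiO2: 40.94/79.865 = 0.51262 mol → 0.51262 mol Ti, 1.02524 mol O.
SiO2: 30.42/60.083 = 0.50630 mol → 0.50630 mol Si, 1.01260 mol O.
Total oxygen = 2.54643 mol. Normalization factor = 5/2.54643 = 1.96353.
Si per 5 O = 0.50630 × 1.96353 = 0.994.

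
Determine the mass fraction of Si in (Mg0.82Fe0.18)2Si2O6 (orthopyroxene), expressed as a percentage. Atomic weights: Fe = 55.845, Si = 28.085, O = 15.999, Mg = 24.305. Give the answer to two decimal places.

26.48 mass %

M((Mg0.82Fe0.18)2Si2O6) = 212.128 g/mol.
Si contributes 2 × 28.085 = 56.170 g per mole.
56.170/212.128 = 0.2648 → 26.48%.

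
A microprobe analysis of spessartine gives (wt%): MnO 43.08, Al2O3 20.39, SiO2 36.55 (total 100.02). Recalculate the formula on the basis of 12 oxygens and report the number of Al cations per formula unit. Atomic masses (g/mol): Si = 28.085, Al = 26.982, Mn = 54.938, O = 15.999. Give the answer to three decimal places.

1.980 Al apfu

MnO: 43.08/70.937 = 0.60730 mol → 0.60730 mol Mn, 0.60730 mol O.
Al2O3: 20.39/101.961 = 0.19998 mol → 0.39996 mol Al, 0.59994 mol O.
SiO2: 36.55/60.083 = 0.60833 mol → 0.60833 mol Si, 1.21666 mol O.
Total oxygen = 2.42390 mol. Normalization factor = 12/2.42390 = 4.95070.
Al per 12 O = 0.39996 × 4.95070 = 1.980.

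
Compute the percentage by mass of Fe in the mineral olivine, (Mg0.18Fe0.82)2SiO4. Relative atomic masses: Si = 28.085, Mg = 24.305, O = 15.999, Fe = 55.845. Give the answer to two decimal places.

47.60 weight percent

Formula mass = 0.36·24.305 + 1.64·55.845 + 1·28.085 + 4·15.999 = 192.417 g/mol, of which 91.586 g is Fe.
So Fe makes up 91.586/192.417 = 0.4760 of the mass, i.e. 47.60%.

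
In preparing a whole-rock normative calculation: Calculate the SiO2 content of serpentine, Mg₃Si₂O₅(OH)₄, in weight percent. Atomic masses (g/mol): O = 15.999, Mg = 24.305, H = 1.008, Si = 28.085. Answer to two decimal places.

43.36 wt%

Molar mass of Mg₃Si₂O₅(OH)₄ = 3·24.305 + 2·28.085 + 9·15.999 + 4·1.008 = 277.108 g/mol.
Each formula unit contains 2 Si, equivalent to 2/1 = 2.0000 mol SiO2.
M(SiO2) = 1×28.085 + 2×15.999 = 60.083 g/mol.
Mass of SiO2 per formula unit = 2.0000 × 60.083 = 120.166 g.
SiO2 wt% = 120.166 / 277.108 × 100 = 43.36%.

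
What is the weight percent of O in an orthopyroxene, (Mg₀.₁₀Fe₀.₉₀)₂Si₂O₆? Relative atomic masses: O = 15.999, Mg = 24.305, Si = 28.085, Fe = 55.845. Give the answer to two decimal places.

37.27 mass %

Formula mass = 0.20×24.305 + 1.80×55.845 + 2×28.085 + 6×15.999 = 257.546 g/mol, of which 95.994 g is O.
So O makes up 95.994/257.546 = 0.3727 of the mass, i.e. 37.27%.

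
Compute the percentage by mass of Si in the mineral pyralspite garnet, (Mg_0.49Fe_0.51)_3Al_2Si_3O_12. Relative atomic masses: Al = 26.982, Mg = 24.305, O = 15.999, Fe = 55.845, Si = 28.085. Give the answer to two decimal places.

Formula mass = 1.47×24.305 + 1.53×55.845 + 2×26.982 + 3×28.085 + 12×15.999 = 451.378 g/mol, of which 84.255 g is Si.
So Si makes up 84.255/451.378 = 0.1867 of the mass, i.e. 18.67%.

18.67 weight percent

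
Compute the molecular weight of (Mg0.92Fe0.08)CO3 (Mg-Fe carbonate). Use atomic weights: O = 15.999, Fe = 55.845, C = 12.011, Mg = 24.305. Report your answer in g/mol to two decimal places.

86.84 g/mol

M = 0.92×24.305 + 0.08×55.845 + 1×12.011 + 3×15.999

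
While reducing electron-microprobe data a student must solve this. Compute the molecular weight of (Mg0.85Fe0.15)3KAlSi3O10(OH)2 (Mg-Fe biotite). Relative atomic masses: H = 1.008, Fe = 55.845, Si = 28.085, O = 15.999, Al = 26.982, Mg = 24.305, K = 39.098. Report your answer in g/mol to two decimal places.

431.45 g/mol

The formula mass is the sum 2.55*24.305 + 0.45*55.845 + 1*39.098 + 1*26.982 + 3*28.085 + 12*15.999 + 2*1.008.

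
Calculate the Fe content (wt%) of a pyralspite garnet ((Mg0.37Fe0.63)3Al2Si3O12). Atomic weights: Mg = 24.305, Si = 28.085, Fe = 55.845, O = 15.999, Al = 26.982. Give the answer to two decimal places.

22.81 wt%

Formula mass = 1.11*24.305 + 1.89*55.845 + 2*26.982 + 3*28.085 + 12*15.999 = 462.733 g/mol, of which 105.547 g is Fe.
So Fe makes up 105.547/462.733 = 0.2281 of the mass, i.e. 22.81%.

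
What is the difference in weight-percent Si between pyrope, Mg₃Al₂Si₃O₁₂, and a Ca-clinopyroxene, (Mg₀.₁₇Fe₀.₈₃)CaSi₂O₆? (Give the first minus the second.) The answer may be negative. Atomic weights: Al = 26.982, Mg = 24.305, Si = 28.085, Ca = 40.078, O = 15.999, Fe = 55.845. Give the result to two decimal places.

-2.24 percentage points

M(Mg₃Al₂Si₃O₁₂) = 403.122 g/mol, so wt% Si = 84.255/403.122 × 100 = 20.90%.
M((Mg₀.₁₇Fe₀.₈₃)CaSi₂O₆) = 242.725 g/mol, so wt% Si = 56.170/242.725 × 100 = 23.14%.
20.90 − 23.14 = -2.24 pp.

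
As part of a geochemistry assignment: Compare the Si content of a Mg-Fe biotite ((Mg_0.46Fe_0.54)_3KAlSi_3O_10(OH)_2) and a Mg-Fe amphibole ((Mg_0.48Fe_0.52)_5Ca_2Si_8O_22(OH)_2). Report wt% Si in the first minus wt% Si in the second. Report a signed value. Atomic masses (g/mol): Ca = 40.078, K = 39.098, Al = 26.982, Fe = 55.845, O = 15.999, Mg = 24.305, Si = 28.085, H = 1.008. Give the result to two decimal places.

-7.13 percentage points

Si in (Mg_0.46Fe_0.54)_3KAlSi_3O_10(OH)_2: molar mass 468.349 g/mol; 3×28.085 = 84.255 g → 17.99 wt%.
Si in (Mg_0.48Fe_0.52)_5Ca_2Si_8O_22(OH)_2: molar mass 894.357 g/mol; 8×28.085 = 224.680 g → 25.12 wt%.
Difference = 17.99 − 25.12 = -7.13 percentage points.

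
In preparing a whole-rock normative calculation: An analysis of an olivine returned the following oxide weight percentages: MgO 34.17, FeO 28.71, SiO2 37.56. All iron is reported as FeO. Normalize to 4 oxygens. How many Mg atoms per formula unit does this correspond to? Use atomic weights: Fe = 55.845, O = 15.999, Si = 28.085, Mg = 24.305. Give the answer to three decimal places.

1.358 Mg apfu

34.17 wt% MgO ÷ 40.304 g/mol = 0.84781 mol, giving 0.84781 Mg and 0.84781 O.
28.71 wt% FeO ÷ 71.844 g/mol = 0.39962 mol, giving 0.39962 Fe and 0.39962 O.
37.56 wt% SiO2 ÷ 60.083 g/mol = 0.62514 mol, giving 0.62514 Si and 1.25028 O.
Oxygen sums to 2.49771; scaling by 4/2.49771 = 1.60147 puts the formula on 4 O.
Mg: 0.84781 × 1.60147 = 1.358 atoms per formula unit.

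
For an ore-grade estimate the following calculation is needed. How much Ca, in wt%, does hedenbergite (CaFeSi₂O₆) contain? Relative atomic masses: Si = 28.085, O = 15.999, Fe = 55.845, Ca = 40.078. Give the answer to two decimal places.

Molar mass of CaFeSi₂O₆: 1·40.078 + 1·55.845 + 2·28.085 + 6·15.999 = 248.087 g/mol.
Mass of Ca per formula unit: 1 × 40.078 = 40.078 g.
Weight fraction Ca = 40.078 / 248.087 = 0.1615.

16.15 wt%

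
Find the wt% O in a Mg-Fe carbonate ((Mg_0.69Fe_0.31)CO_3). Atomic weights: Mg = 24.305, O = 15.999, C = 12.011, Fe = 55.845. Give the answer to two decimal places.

Molar mass of (Mg_0.69Fe_0.31)CO_3: 0.69×24.305 + 0.31×55.845 + 1×12.011 + 3×15.999 = 94.090 g/mol.
Mass of O per formula unit: 3 × 15.999 = 47.997 g.
Weight fraction O = 47.997 / 94.090 = 0.5101.

51.01 weight percent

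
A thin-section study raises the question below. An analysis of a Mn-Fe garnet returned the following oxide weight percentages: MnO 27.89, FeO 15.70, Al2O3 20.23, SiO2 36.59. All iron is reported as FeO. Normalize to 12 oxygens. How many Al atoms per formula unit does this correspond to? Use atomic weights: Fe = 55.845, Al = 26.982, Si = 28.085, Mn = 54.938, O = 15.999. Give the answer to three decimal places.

27.89 wt% MnO ÷ 70.937 g/mol = 0.39317 mol, giving 0.39317 Mn and 0.39317 O.
15.70 wt% FeO ÷ 71.844 g/mol = 0.21853 mol, giving 0.21853 Fe and 0.21853 O.
20.23 wt% Al2O3 ÷ 101.961 g/mol = 0.19841 mol, giving 0.39682 Al and 0.59523 O.
36.59 wt% SiO2 ÷ 60.083 g/mol = 0.60899 mol, giving 0.60899 Si and 1.21798 O.
Oxygen sums to 2.42491; scaling by 12/2.42491 = 4.94864 puts the formula on 12 O.
Al: 0.39682 × 4.94864 = 1.964 atoms per formula unit.

1.964 Al apfu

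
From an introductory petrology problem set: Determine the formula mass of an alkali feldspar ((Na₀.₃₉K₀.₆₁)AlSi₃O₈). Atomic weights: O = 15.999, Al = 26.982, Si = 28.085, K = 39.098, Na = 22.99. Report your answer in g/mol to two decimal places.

Na: 0.39 × 22.99 = 8.9661
K: 0.61 × 39.098 = 23.8498
Al: 1 × 26.982 = 26.9820
Si: 3 × 28.085 = 84.2550
O: 8 × 15.999 = 127.9920
Summing the contributions gives the formula mass.

272.04 g/mol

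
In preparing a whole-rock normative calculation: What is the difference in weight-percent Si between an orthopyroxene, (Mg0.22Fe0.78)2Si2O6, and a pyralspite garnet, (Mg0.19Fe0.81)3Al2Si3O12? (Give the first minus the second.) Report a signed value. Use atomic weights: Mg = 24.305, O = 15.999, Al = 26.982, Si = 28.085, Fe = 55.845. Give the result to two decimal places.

M((Mg0.22Fe0.78)2Si2O6) = 249.976 g/mol, so wt% Si = 56.170/249.976 × 100 = 22.47%.
M((Mg0.19Fe0.81)3Al2Si3O12) = 479.764 g/mol, so wt% Si = 84.255/479.764 × 100 = 17.56%.
22.47 − 17.56 = 4.91 pp.

4.91 percentage points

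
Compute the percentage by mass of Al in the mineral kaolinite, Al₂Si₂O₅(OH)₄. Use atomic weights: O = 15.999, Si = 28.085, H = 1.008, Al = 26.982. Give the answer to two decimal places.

Molar mass of Al₂Si₂O₅(OH)₄: 2*26.982 + 2*28.085 + 9*15.999 + 4*1.008 = 258.157 g/mol.
Mass of Al per formula unit: 2 × 26.982 = 53.964 g.
Weight fraction Al = 53.964 / 258.157 = 0.2090.

20.90 wt%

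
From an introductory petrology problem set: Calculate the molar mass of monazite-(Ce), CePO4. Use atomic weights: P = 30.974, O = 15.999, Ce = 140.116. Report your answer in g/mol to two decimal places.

235.09 g/mol

M = 1(140.116) + 1(30.974) + 4(15.999)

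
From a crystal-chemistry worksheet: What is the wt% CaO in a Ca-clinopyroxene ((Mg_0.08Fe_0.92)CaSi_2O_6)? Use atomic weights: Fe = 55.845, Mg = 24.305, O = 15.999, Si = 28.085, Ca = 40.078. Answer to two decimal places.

Molar mass of (Mg_0.08Fe_0.92)CaSi_2O_6 = 0.08*24.305 + 0.92*55.845 + 1*40.078 + 2*28.085 + 6*15.999 = 245.564 g/mol.
Each formula unit contains 1 Ca, equivalent to 1/1 = 1.0000 mol CaO.
M(CaO) = 1×40.078 + 1×15.999 = 56.077 g/mol.
Mass of CaO per formula unit = 1.0000 × 56.077 = 56.077 g.
CaO wt% = 56.077 / 245.564 × 100 = 22.84%.

22.84 wt%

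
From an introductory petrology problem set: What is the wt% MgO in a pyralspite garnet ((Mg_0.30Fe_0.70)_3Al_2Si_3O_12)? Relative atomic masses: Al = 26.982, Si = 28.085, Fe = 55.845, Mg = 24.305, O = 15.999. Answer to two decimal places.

M((Mg_0.30Fe_0.70)_3Al_2Si_3O_12) = 469.356 g/mol; M(MgO) = 40.304 g/mol.
Moles MgO per formula unit = 0.90 Mg ÷ 1 = 0.9000.
MgO fraction = (0.9000 × 40.304) / 469.356 = 36.274/469.356 = 0.0773.

7.73 wt%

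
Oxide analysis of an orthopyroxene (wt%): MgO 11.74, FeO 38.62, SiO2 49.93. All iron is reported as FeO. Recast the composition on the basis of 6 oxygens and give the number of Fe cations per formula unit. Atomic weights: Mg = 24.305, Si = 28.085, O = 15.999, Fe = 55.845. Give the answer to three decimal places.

1.295 Fe apfu

MgO: 11.74/40.304 = 0.29129 mol → 0.29129 mol Mg, 0.29129 mol O.
FeO: 38.62/71.844 = 0.53755 mol → 0.53755 mol Fe, 0.53755 mol O.
SiO2: 49.93/60.083 = 0.83102 mol → 0.83102 mol Si, 1.66204 mol O.
Total oxygen = 2.49088 mol. Normalization factor = 6/2.49088 = 2.40879.
Fe per 6 O = 0.53755 × 2.40879 = 1.295.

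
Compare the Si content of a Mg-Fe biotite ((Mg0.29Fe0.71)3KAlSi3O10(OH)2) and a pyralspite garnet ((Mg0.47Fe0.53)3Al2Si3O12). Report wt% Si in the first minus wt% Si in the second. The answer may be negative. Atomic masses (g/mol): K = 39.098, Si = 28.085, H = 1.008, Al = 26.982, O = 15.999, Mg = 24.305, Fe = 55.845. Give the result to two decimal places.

First mineral: 84.255 g Si in 484.434 g formula = 17.39 wt% Si.
Second mineral: 84.255 g Si in 453.271 g formula = 18.59 wt% Si.
17.39% − 18.59% gives a difference of -1.20 percentage points.

-1.20 percentage points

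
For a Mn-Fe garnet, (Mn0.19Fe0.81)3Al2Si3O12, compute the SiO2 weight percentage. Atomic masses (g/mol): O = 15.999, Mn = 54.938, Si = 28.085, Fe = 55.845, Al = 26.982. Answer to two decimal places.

Formula mass = 497.225 g/mol.
3 Si → 3.0000 mol SiO2 per formula unit; M(SiO2) = 60.083, so SiO2 mass = 180.249 g.
180.249/497.225 × 100 = 36.25 wt%.

36.25 wt%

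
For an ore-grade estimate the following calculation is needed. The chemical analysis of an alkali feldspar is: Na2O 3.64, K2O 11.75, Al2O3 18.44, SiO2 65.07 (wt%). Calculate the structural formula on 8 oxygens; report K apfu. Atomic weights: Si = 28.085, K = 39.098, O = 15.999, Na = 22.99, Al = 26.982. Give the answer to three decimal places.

0.690 K apfu

3.64 wt% Na2O ÷ 61.979 g/mol = 0.05873 mol, giving 0.11746 Na and 0.05873 O.
11.75 wt% K2O ÷ 94.195 g/mol = 0.12474 mol, giving 0.24948 K and 0.12474 O.
18.44 wt% Al2O3 ÷ 101.961 g/mol = 0.18085 mol, giving 0.36170 Al and 0.54255 O.
65.07 wt% SiO2 ÷ 60.083 g/mol = 1.08300 mol, giving 1.08300 Si and 2.16600 O.
Oxygen sums to 2.89202; scaling by 8/2.89202 = 2.76623 puts the formula on 8 O.
K: 0.24948 × 2.76623 = 0.690 atoms per formula unit.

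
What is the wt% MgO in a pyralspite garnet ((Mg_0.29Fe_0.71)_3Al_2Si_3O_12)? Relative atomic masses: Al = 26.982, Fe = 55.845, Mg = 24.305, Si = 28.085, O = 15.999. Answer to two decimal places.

7.46 wt%

Formula mass = 470.302 g/mol.
0.87 Mg → 0.8700 mol MgO per formula unit; M(MgO) = 40.304, so MgO mass = 35.064 g.
35.064/470.302 × 100 = 7.46 wt%.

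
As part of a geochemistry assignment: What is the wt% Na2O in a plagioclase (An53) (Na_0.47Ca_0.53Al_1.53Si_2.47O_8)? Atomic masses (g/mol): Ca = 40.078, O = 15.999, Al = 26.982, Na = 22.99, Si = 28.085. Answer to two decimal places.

5.38 wt%

M(Na_0.47Ca_0.53Al_1.53Si_2.47O_8) = 270.691 g/mol; M(Na2O) = 61.979 g/mol.
Moles Na2O per formula unit = 0.47 Na ÷ 2 = 0.2350.
Na2O fraction = (0.2350 × 61.979) / 270.691 = 14.565/270.691 = 0.0538.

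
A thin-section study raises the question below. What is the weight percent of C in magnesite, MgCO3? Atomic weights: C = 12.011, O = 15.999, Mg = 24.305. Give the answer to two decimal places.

Formula mass = 1·24.305 + 1·12.011 + 3·15.999 = 84.313 g/mol, of which 12.011 g is C.
So C makes up 12.011/84.313 = 0.1425 of the mass, i.e. 14.25%.

14.25 mass %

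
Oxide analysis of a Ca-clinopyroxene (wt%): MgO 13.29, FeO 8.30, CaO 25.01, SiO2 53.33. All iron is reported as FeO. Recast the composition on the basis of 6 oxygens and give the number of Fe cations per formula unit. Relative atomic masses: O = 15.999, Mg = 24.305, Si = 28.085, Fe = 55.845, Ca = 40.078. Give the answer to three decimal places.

0.260 Fe apfu

MgO: 13.29/40.304 = 0.32974 mol → 0.32974 mol Mg, 0.32974 mol O.
FeO: 8.30/71.844 = 0.11553 mol → 0.11553 mol Fe, 0.11553 mol O.
CaO: 25.01/56.077 = 0.44599 mol → 0.44599 mol Ca, 0.44599 mol O.
SiO2: 53.33/60.083 = 0.88761 mol → 0.88761 mol Si, 1.77522 mol O.
Total oxygen = 2.66648 mol. Normalization factor = 6/2.66648 = 2.25016.
Fe per 6 O = 0.11553 × 2.25016 = 0.260.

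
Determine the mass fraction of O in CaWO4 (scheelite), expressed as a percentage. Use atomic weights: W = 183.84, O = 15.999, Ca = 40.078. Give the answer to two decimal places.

M(CaWO4) = 287.914 g/mol.
O contributes 4 × 15.999 = 63.996 g per mole.
63.996/287.914 = 0.2223 → 22.23%.

22.23 weight percent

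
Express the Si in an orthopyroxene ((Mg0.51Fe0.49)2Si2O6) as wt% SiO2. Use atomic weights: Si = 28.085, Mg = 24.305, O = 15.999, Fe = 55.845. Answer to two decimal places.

51.87 wt%

Formula mass = 231.683 g/mol.
2 Si → 2.0000 mol SiO2 per formula unit; M(SiO2) = 60.083, so SiO2 mass = 120.166 g.
120.166/231.683 × 100 = 51.87 wt%.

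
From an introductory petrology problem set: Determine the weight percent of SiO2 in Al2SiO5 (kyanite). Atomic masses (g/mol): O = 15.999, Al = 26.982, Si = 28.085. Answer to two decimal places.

Formula mass = 162.044 g/mol.
1 Si → 1.0000 mol SiO2 per formula unit; M(SiO2) = 60.083, so SiO2 mass = 60.083 g.
60.083/162.044 × 100 = 37.08 wt%.

37.08 wt%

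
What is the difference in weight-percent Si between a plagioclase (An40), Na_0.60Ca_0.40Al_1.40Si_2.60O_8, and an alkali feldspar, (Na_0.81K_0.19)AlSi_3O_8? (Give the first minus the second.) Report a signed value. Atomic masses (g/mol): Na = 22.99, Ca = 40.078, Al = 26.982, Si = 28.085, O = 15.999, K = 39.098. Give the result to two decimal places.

-4.58 percentage points

First mineral: 73.021 g Si in 268.613 g formula = 27.18 wt% Si.
Second mineral: 84.255 g Si in 265.280 g formula = 31.76 wt% Si.
27.18% − 31.76% gives a difference of -4.58 percentage points.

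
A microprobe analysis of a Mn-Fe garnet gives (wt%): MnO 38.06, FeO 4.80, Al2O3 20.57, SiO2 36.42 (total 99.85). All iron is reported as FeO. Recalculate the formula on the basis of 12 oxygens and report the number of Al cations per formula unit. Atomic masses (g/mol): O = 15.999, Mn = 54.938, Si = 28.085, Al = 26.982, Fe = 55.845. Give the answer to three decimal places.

2.000 Al apfu

38.06 wt% MnO ÷ 70.937 g/mol = 0.53653 mol, giving 0.53653 Mn and 0.53653 O.
4.80 wt% FeO ÷ 71.844 g/mol = 0.06681 mol, giving 0.06681 Fe and 0.06681 O.
20.57 wt% Al2O3 ÷ 101.961 g/mol = 0.20174 mol, giving 0.40348 Al and 0.60522 O.
36.42 wt% SiO2 ÷ 60.083 g/mol = 0.60616 mol, giving 0.60616 Si and 1.21232 O.
Oxygen sums to 2.42088; scaling by 12/2.42088 = 4.95688 puts the formula on 12 O.
Al: 0.40348 × 4.95688 = 2.000 atoms per formula unit.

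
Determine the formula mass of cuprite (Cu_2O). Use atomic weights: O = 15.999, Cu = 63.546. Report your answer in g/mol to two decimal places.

Cu: 2 × 63.546 = 127.0920
O: 1 × 15.999 = 15.9990
Summing the contributions gives the formula mass.

143.09 g/mol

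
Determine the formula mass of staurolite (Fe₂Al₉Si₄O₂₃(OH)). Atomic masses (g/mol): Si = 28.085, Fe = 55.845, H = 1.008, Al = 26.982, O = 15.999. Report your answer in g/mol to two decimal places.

Fe: 2 × 55.845 = 111.6900
Al: 9 × 26.982 = 242.8380
Si: 4 × 28.085 = 112.3400
O: 24 × 15.999 = 383.9760
H: 1 × 1.008 = 1.0080
Summing the contributions gives the formula mass.

851.85 g/mol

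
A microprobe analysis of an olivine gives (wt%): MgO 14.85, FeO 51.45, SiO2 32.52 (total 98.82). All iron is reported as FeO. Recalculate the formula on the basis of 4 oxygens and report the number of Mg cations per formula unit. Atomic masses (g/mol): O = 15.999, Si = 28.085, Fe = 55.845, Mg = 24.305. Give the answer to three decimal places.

0.680 Mg apfu

MgO (M=40.304): mol = 0.36845; Mg = 0.36845, O = 0.36845.
FeO (M=71.844): mol = 0.71613; Fe = 0.71613, O = 0.71613.
SiO2 (M=60.083): mol = 0.54125; Si = 0.54125, O = 1.08250.
ΣO = 2.16708; factor = 4/ΣO = 1.84580.
Mg apfu = 0.36845 × 1.84580 = 0.680.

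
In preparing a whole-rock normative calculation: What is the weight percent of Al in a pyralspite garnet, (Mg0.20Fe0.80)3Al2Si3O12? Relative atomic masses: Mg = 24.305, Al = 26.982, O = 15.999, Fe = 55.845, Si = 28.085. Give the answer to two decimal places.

11.27 weight percent

Formula mass = 0.60·24.305 + 2.40·55.845 + 2·26.982 + 3·28.085 + 12·15.999 = 478.818 g/mol, of which 53.964 g is Al.
So Al makes up 53.964/478.818 = 0.1127 of the mass, i.e. 11.27%.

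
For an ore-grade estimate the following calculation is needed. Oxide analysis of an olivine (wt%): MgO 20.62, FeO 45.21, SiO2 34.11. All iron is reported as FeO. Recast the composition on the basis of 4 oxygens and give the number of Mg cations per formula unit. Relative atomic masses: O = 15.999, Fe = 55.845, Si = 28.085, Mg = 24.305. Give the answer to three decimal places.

20.62 wt% MgO ÷ 40.304 g/mol = 0.51161 mol, giving 0.51161 Mg and 0.51161 O.
45.21 wt% FeO ÷ 71.844 g/mol = 0.62928 mol, giving 0.62928 Fe and 0.62928 O.
34.11 wt% SiO2 ÷ 60.083 g/mol = 0.56771 mol, giving 0.56771 Si and 1.13542 O.
Oxygen sums to 2.27631; scaling by 4/2.27631 = 1.75723 puts the formula on 4 O.
Mg: 0.51161 × 1.75723 = 0.899 atoms per formula unit.

0.899 Mg apfu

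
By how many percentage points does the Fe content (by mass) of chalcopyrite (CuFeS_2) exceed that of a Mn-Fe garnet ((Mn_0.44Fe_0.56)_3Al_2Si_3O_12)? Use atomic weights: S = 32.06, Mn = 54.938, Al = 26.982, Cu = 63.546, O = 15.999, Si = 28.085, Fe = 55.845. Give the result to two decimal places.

11.54 percentage points

Fe in CuFeS_2: molar mass 183.511 g/mol; 1×55.845 = 55.845 g → 30.43 wt%.
Fe in (Mn_0.44Fe_0.56)_3Al_2Si_3O_12: molar mass 496.545 g/mol; 1.68×55.845 = 93.820 g → 18.89 wt%.
Difference = 30.43 − 18.89 = 11.54 percentage points.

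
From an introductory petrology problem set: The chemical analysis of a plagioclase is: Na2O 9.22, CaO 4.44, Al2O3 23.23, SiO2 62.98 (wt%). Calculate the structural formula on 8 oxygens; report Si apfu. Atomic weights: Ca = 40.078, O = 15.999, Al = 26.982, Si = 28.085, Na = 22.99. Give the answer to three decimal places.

2.788 Si apfu

9.22 wt% Na2O ÷ 61.979 g/mol = 0.14876 mol, giving 0.29752 Na and 0.14876 O.
4.44 wt% CaO ÷ 56.077 g/mol = 0.07918 mol, giving 0.07918 Ca and 0.07918 O.
23.23 wt% Al2O3 ÷ 101.961 g/mol = 0.22783 mol, giving 0.45566 Al and 0.68349 O.
62.98 wt% SiO2 ÷ 60.083 g/mol = 1.04822 mol, giving 1.04822 Si and 2.09644 O.
Oxygen sums to 3.00787; scaling by 8/3.00787 = 2.65969 puts the formula on 8 O.
Si: 1.04822 × 2.65969 = 2.788 atoms per formula unit.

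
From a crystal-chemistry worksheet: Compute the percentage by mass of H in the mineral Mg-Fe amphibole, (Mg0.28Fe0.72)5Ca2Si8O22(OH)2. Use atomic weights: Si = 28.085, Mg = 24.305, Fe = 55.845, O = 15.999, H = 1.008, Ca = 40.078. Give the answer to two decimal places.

Molar mass of (Mg0.28Fe0.72)5Ca2Si8O22(OH)2: 1.40*24.305 + 3.60*55.845 + 2*40.078 + 8*28.085 + 24*15.999 + 2*1.008 = 925.897 g/mol.
Mass of H per formula unit: 2 × 1.008 = 2.016 g.
Weight fraction H = 2.016 / 925.897 = 0.0022.

0.22 weight percent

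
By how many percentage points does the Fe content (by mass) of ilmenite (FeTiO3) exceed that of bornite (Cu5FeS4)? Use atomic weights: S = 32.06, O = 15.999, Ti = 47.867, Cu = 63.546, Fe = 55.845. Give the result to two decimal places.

25.68 percentage points

M(FeTiO3) = 151.709 g/mol, so wt% Fe = 55.845/151.709 × 100 = 36.81%.
M(Cu5FeS4) = 501.815 g/mol, so wt% Fe = 55.845/501.815 × 100 = 11.13%.
36.81 − 11.13 = 25.68 pp.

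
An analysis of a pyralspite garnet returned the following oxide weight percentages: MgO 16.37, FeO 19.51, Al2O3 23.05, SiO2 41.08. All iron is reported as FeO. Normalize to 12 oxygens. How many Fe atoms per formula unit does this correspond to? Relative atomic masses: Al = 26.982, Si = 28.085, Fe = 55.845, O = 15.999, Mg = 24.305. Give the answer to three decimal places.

1.197 Fe apfu

16.37 wt% MgO ÷ 40.304 g/mol = 0.40616 mol, giving 0.40616 Mg and 0.40616 O.
19.51 wt% FeO ÷ 71.844 g/mol = 0.27156 mol, giving 0.27156 Fe and 0.27156 O.
23.05 wt% Al2O3 ÷ 101.961 g/mol = 0.22607 mol, giving 0.45214 Al and 0.67821 O.
41.08 wt% SiO2 ÷ 60.083 g/mol = 0.68372 mol, giving 0.68372 Si and 1.36744 O.
Oxygen sums to 2.72337; scaling by 12/2.72337 = 4.40631 puts the formula on 12 O.
Fe: 0.27156 × 4.40631 = 1.197 atoms per formula unit.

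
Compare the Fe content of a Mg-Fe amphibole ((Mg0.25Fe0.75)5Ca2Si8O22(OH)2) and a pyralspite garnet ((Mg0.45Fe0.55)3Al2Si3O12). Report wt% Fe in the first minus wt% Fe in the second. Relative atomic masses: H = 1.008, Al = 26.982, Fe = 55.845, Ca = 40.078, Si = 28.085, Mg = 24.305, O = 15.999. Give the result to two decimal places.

Fe in (Mg0.25Fe0.75)5Ca2Si8O22(OH)2: molar mass 930.628 g/mol; 3.75×55.845 = 209.419 g → 22.50 wt%.
Fe in (Mg0.45Fe0.55)3Al2Si3O12: molar mass 455.163 g/mol; 1.65×55.845 = 92.144 g → 20.24 wt%.
Difference = 22.50 − 20.24 = 2.26 percentage points.

2.26 percentage points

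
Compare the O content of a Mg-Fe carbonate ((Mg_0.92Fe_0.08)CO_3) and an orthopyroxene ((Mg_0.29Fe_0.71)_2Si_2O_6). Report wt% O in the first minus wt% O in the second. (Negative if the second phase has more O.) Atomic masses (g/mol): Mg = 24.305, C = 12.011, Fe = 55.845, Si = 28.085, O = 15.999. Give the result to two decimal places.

M((Mg_0.92Fe_0.08)CO_3) = 86.836 g/mol, so wt% O = 47.997/86.836 × 100 = 55.27%.
M((Mg_0.29Fe_0.71)_2Si_2O_6) = 245.561 g/mol, so wt% O = 95.994/245.561 × 100 = 39.09%.
55.27 − 39.09 = 16.18 pp.

16.18 percentage points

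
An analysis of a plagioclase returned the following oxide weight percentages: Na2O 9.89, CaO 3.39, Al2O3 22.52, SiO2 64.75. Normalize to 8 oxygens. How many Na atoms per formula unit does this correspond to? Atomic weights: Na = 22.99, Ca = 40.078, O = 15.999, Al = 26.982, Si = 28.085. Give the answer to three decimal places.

0.840 Na apfu

9.89 wt% Na2O ÷ 61.979 g/mol = 0.15957 mol, giving 0.31914 Na and 0.15957 O.
3.39 wt% CaO ÷ 56.077 g/mol = 0.06045 mol, giving 0.06045 Ca and 0.06045 O.
22.52 wt% Al2O3 ÷ 101.961 g/mol = 0.22087 mol, giving 0.44174 Al and 0.66261 O.
64.75 wt% SiO2 ÷ 60.083 g/mol = 1.07768 mol, giving 1.07768 Si and 2.15536 O.
Oxygen sums to 3.03799; scaling by 8/3.03799 = 2.63332 puts the formula on 8 O.
Na: 0.31914 × 2.63332 = 0.840 atoms per formula unit.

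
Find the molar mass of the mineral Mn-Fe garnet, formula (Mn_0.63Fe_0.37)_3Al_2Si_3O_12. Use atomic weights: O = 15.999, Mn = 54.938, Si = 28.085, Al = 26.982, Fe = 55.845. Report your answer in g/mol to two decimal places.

The formula mass is the sum 1.89·54.938 + 1.11·55.845 + 2·26.982 + 3·28.085 + 12·15.999.

496.03 g/mol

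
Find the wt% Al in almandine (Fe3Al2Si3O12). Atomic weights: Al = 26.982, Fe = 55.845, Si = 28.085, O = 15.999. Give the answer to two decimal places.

Formula mass = 3×55.845 + 2×26.982 + 3×28.085 + 12×15.999 = 497.742 g/mol, of which 53.964 g is Al.
So Al makes up 53.964/497.742 = 0.1084 of the mass, i.e. 10.84%.

10.84 weight percent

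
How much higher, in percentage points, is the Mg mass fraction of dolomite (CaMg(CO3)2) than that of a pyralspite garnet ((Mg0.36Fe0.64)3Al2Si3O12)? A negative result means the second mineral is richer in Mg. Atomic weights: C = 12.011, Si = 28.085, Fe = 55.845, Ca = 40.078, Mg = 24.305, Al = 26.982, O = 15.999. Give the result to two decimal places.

First mineral: 24.305 g Mg in 184.399 g formula = 13.18 wt% Mg.
Second mineral: 26.249 g Mg in 463.679 g formula = 5.66 wt% Mg.
13.18% − 5.66% gives a difference of 7.52 percentage points.

7.52 percentage points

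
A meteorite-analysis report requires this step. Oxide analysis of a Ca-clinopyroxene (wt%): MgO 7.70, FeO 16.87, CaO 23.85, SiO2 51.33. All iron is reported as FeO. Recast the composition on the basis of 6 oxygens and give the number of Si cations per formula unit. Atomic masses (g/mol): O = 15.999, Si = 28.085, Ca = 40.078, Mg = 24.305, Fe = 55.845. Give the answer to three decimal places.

MgO: 7.70/40.304 = 0.19105 mol → 0.19105 mol Mg, 0.19105 mol O.
FeO: 16.87/71.844 = 0.23481 mol → 0.23481 mol Fe, 0.23481 mol O.
CaO: 23.85/56.077 = 0.42531 mol → 0.42531 mol Ca, 0.42531 mol O.
SiO2: 51.33/60.083 = 0.85432 mol → 0.85432 mol Si, 1.70864 mol O.
Total oxygen = 2.55981 mol. Normalization factor = 6/2.55981 = 2.34392.
Si per 6 O = 0.85432 × 2.34392 = 2.002.

2.002 Si apfu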